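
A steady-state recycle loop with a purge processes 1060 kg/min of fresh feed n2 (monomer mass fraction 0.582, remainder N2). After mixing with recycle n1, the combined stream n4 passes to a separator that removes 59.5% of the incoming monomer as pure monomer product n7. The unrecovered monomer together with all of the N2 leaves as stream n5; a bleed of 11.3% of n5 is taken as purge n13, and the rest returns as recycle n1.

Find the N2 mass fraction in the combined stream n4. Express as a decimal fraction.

N2 enters only via n2 and leaves only via the purge: 1060×0.418 = 0.113×(N2 in n5), and the separator passes all N2, so N2 in n4 = N2 in n5 = 3921.1 kg/min.
monomer in n4: m_A = 1060×0.582 + (1−0.113)·(1−0.595)·m_A, so m_A = 616.92/0.6408 = 962.79 kg/min.
n4 = 962.79 + 3921.1 = 4883.8 kg/min.
N2 fraction in n4 = 3921.1/4883.8 = 0.803.

0.803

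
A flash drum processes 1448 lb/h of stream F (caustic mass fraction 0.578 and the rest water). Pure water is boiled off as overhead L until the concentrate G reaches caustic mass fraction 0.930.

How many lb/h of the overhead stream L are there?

caustic is conserved: 1448×0.578 = 836.94 lb/h all reports to the concentrate.
Concentrate = 836.94/(target fraction) = 899.94 lb/h.
Overhead = 1448 − 899.94 = 548.06 lb/h.

548.1 lb/h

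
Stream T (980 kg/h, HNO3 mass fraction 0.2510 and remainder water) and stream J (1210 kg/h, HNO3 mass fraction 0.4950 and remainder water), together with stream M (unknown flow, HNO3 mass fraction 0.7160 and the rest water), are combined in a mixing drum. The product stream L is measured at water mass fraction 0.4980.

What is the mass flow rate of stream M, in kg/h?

1189 kg/h

Let M be the unknown flow. Total out = 2190 + M.
water balance: 1345.1 + 0.284·M = 0.498·(2190 + M)
(0.284 − 0.498)·M = 0.498×2190 − 1345.1 = -254.45
M = -254.45 / -0.214 = 1189 kg/h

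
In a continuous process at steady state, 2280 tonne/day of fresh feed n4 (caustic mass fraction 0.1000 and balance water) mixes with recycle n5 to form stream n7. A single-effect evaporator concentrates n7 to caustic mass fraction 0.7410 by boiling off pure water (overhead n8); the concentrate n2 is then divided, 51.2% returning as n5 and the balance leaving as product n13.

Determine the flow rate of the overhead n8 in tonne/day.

Overall caustic balance (none leaves overhead): caustic in fresh feed = caustic in product, i.e. 2280×0.100 = (1−0.512)·n2·0.741.
n2 = 228/(0.741×0.488) = 630.52 tonne/day.
Recycle n5 = 0.512×630.52 = 322.82 tonne/day.
Combined feed n7 = 2280 + 322.82 = 2602.8 tonne/day.
Overhead n8 = n7 − n2 = 2602.8 − 630.52 = 1972.3 tonne/day.

1972 tonne/day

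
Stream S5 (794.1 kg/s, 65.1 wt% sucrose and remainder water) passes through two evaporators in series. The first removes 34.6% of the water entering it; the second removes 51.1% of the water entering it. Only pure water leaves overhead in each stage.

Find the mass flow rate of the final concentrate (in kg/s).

water in feed = 794.1×0.349 = 277.14 kg/s.
After stage 1: water left = (1−0.346)×277.14 = 181.25; stream total = 698.21 kg/s.
After stage 2: water left = (1−0.511)×181.25 = 88.631; final concentrate = 605.59 kg/s.

605.6 kg/s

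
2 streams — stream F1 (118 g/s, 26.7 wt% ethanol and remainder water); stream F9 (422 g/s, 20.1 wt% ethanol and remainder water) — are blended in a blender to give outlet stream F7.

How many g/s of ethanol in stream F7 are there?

ethanol out = ethanol in = 118×0.267 + 422×0.201 = 116.33 g/s.

116.3 g/s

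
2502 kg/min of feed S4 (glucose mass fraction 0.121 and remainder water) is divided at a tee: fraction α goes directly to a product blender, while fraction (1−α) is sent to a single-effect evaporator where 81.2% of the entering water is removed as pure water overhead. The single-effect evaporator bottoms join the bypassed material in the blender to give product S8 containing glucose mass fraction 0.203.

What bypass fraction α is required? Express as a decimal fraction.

0.434

All 2502×0.121 = 302.74 kg/min of glucose reaches S8, so S8 = 302.74/0.203 = 1491.3 kg/min and vapour = 1010.7 kg/min.
The evaporator receives (1−α)·2502 of feed at 0.879 water and removes 0.812 of that water:
0.812×0.879×(1−α)×2502 = 1010.7
(1−α) = 1010.7/1785.8 = 0.5659;  α = 0.4341.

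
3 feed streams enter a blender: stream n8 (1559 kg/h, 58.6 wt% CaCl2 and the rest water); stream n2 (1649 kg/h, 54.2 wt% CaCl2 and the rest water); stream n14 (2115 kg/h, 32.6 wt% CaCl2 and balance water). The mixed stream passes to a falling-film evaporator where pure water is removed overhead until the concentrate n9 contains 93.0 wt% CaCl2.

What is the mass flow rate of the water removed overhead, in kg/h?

CaCl2 entering = 1559×0.586 + 1649×0.542 + 2115×0.326 = 2496.8 kg/h.
All CaCl2 reports to n9, so n9 = 2496.8/0.930 = 2684.8 kg/h.
Total feed = 5323 kg/h; overhead = 5323 − 2684.8 = 2638.2 kg/h.

2638 kg/h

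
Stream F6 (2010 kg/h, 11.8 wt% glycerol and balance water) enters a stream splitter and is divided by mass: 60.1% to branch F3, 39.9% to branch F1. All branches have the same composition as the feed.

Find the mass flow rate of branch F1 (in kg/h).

Branch F1 flow = 0.399×2010 = 801.99 kg/h.

802 kg/h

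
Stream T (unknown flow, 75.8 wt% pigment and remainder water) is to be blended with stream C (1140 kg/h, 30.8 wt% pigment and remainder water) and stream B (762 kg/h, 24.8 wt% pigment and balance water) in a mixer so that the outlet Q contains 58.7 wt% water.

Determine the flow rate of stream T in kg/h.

711.4 kg/h

Let T be the unknown flow. Total out = 1902 + T.
water balance: 1361.9 + 0.242·T = 0.587·(1902 + T)
(0.242 − 0.587)·T = 0.587×1902 − 1361.9 = -245.43
T = -245.43 / -0.345 = 711.39 kg/h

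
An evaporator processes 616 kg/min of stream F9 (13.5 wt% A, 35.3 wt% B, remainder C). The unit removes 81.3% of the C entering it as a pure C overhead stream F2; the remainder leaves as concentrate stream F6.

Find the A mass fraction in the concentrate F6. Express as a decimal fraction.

A is not removed: 616×0.135 = 83.16 kg/min of A enters F6.
C entering = 616×0.512 = 315.39 kg/min; overhead removed = 0.813×315.39 = 256.41 kg/min.
Concentrate = 616 − 256.41 = 359.59 kg/min.
Mass fraction = 83.16/359.59 = 0.2313.

0.2313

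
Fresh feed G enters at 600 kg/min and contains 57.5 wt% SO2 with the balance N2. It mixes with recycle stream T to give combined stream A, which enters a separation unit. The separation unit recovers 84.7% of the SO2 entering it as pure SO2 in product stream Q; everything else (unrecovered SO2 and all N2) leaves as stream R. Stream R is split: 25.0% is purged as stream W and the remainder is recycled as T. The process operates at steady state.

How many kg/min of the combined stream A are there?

N2 enters only via G and leaves only via the purge: 600×0.425 = 0.250×(N2 in R), and the separation unit passes all N2, so N2 in A = N2 in R = 1020 kg/min.
SO2 in A: m_A = 600×0.575 + (1−0.250)·(1−0.847)·m_A, so m_A = 345/0.8852 = 389.72 kg/min.
A = 389.72 + 1020 = 1409.7 kg/min.

1410 kg/min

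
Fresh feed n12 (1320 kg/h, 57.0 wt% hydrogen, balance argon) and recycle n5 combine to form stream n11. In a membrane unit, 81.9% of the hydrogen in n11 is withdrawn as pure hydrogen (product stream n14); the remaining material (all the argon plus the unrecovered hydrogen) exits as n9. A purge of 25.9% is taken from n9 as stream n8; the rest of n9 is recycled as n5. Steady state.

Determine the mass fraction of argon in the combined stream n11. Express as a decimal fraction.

argon enters only via n12 and leaves only via the purge: 1320×0.430 = 0.259×(argon in n9), and the membrane unit passes all argon, so argon in n11 = argon in n9 = 2191.5 kg/h.
hydrogen in n11: m_A = 1320×0.570 + (1−0.259)·(1−0.819)·m_A, so m_A = 752.4/0.8659 = 868.94 kg/h.
n11 = 868.94 + 2191.5 = 3060.4 kg/h.
argon fraction in n11 = 2191.5/3060.4 = 0.7161.

0.7161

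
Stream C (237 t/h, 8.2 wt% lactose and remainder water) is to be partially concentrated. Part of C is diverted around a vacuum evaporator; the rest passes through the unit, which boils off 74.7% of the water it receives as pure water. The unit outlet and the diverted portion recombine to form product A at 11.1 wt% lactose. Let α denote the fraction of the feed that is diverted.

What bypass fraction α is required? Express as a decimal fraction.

0.619

All 237×0.082 = 19.434 t/h of lactose reaches A, so A = 19.434/0.111 = 175.08 t/h and vapour = 61.919 t/h.
The evaporator receives (1−α)·237 of feed at 0.918 water and removes 0.747 of that water:
0.747×0.918×(1−α)×237 = 61.919
(1−α) = 61.919/162.52 = 0.3810;  α = 0.6190.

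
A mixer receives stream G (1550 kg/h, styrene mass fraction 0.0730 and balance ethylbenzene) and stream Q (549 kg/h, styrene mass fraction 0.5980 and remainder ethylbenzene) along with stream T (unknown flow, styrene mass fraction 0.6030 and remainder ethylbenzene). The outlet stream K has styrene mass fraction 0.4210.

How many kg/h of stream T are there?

Let T be the unknown flow. Total out = 2099 + T.
styrene balance: 441.45 + 0.603·T = 0.421·(2099 + T)
(0.603 − 0.421)·T = 0.421×2099 − 441.45 = 442.23
T = 442.23 / 0.182 = 2429.8 kg/h

2430 kg/h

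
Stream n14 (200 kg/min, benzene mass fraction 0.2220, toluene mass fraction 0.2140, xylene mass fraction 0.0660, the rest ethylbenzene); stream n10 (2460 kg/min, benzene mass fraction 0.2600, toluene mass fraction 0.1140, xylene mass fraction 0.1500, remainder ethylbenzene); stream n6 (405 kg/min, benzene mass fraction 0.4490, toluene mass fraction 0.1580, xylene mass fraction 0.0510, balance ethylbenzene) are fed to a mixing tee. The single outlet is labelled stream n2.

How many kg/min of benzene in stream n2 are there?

865.8 kg/min

benzene out = benzene in = 200×0.222 + 2460×0.260 + 405×0.449 = 865.85 kg/min.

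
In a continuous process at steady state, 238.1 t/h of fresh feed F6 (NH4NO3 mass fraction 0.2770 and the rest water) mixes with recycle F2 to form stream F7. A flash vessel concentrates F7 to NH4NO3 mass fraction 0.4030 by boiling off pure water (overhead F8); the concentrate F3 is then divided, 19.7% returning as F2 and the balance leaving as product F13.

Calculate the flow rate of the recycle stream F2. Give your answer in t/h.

Overall NH4NO3 balance (none leaves overhead): NH4NO3 in fresh feed = NH4NO3 in product, i.e. 238.1×0.277 = (1−0.197)·F3·0.403.
F3 = 65.954/(0.403×0.803) = 203.81 t/h.
Recycle F2 = 0.197×203.81 = 40.15 t/h.

40.15 t/h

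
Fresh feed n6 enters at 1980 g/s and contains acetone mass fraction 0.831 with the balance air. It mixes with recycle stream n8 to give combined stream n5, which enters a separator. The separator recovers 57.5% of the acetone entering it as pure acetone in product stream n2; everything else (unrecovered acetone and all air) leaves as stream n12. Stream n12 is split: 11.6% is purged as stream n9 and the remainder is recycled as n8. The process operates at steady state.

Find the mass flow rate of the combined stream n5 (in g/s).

5520 g/s

air enters only via n6 and leaves only via the purge: 1980×0.169 = 0.116×(air in n12), and the separator passes all air, so air in n5 = air in n12 = 2884.7 g/s.
acetone in n5: m_A = 1980×0.831 + (1−0.116)·(1−0.575)·m_A, so m_A = 1645.4/0.6243 = 2635.6 g/s.
n5 = 2635.6 + 2884.7 = 5520.2 g/s.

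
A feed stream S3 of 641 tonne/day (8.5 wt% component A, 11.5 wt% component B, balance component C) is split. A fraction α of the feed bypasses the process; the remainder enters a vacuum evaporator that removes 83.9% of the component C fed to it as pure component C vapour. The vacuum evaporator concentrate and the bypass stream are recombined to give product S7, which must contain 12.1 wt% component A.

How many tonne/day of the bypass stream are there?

All 641×0.085 = 54.485 tonne/day of component A reaches S7, so S7 = 54.485/0.121 = 450.29 tonne/day and vapour = 190.71 tonne/day.
The evaporator receives (1−α)·641 of feed at 0.800 component C and removes 0.839 of that component C:
0.839×0.800×(1−α)×641 = 190.71
(1−α) = 190.71/430.24 = 0.4433;  α = 0.5567.
Bypass flow = 0.5567×641 = 356.87 tonne/day.

356.9 tonne/day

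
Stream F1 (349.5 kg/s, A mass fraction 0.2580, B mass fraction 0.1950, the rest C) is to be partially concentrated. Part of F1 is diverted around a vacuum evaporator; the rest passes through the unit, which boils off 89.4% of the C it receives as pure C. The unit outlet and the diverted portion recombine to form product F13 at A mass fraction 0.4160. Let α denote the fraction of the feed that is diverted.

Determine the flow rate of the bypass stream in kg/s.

All 349.5×0.258 = 90.171 kg/s of A reaches F13, so F13 = 90.171/0.416 = 216.76 kg/s and vapour = 132.74 kg/s.
The evaporator receives (1−α)·349.5 of feed at 0.547 C and removes 0.894 of that C:
0.894×0.547×(1−α)×349.5 = 132.74
(1−α) = 132.74/170.91 = 0.7767;  α = 0.2233.
Bypass flow = 0.2233×349.5 = 78.052 kg/s.

78.05 kg/s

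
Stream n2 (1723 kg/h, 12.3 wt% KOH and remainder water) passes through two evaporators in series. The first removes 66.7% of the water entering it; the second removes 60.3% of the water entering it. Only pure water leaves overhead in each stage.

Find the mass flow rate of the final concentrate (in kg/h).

411.7 kg/h

water in feed = 1723×0.877 = 1511.1 kg/h.
After stage 1: water left = (1−0.667)×1511.1 = 503.19; stream total = 715.12 kg/h.
After stage 2: water left = (1−0.603)×503.19 = 199.77; final concentrate = 411.69 kg/h.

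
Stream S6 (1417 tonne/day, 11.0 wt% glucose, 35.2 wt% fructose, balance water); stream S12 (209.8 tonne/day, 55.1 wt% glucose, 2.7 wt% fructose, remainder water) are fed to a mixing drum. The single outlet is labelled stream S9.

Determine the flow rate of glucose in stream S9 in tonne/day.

271.5 tonne/day

glucose out = glucose in = 1417×0.110 + 209.8×0.551 = 271.47 tonne/day.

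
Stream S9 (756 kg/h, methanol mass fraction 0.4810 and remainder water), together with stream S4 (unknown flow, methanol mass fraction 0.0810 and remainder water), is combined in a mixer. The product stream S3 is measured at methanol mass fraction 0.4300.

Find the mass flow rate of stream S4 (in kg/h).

110.5 kg/h

Let S4 be the unknown flow. Total out = 756 + S4.
methanol balance: 363.64 + 0.081·S4 = 0.430·(756 + S4)
(0.081 − 0.430)·S4 = 0.430×756 − 363.64 = -38.556
S4 = -38.556 / -0.349 = 110.48 kg/h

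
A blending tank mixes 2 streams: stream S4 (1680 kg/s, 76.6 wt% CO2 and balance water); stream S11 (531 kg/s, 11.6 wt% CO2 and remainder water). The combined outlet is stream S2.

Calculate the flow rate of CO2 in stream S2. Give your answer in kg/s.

1348 kg/s

CO2 out = CO2 in = 1680×0.766 + 531×0.116 = 1348.5 kg/s.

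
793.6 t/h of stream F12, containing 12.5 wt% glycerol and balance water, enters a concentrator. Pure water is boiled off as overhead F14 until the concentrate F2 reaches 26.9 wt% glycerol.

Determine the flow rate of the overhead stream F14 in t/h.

424.8 t/h

glycerol is conserved: 793.6×0.125 = 99.2 t/h all reports to the concentrate.
Concentrate = 99.2/(target fraction) = 368.77 t/h.
Overhead = 793.6 − 368.77 = 424.83 t/h.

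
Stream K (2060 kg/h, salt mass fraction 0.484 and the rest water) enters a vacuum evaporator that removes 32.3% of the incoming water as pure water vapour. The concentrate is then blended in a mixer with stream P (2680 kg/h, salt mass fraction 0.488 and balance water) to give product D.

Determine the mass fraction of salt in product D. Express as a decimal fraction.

Vapour removed = 0.323×0.516×2060 = 343.34 kg/h; concentrate = 1716.7 kg/h.
salt reaching the mixer = 997.04 (from concentrate) + 2680×0.488 = 2304.9 kg/h.
Product flow = 1716.7 + 2680 = 4396.7 kg/h; salt fraction = 0.524.

0.524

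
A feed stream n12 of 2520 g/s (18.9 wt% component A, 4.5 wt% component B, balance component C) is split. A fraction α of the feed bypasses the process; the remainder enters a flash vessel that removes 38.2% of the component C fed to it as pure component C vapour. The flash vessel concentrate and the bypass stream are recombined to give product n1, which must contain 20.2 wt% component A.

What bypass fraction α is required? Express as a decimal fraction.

All 2520×0.189 = 476.28 g/s of component A reaches n1, so n1 = 476.28/0.202 = 2357.8 g/s and vapour = 162.18 g/s.
The evaporator receives (1−α)·2520 of feed at 0.766 component C and removes 0.382 of that component C:
0.382×0.766×(1−α)×2520 = 162.18
(1−α) = 162.18/737.38 = 0.2199;  α = 0.7801.

0.780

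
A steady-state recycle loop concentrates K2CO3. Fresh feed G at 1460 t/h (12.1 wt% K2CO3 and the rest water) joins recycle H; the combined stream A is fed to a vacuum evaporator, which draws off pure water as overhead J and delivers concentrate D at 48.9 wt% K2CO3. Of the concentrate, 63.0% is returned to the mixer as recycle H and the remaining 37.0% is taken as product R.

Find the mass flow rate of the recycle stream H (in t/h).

615.1 t/h

Overall K2CO3 balance (none leaves overhead): K2CO3 in fresh feed = K2CO3 in product, i.e. 1460×0.121 = (1−0.630)·D·0.489.
D = 176.66/(0.489×0.370) = 976.4 t/h.
Recycle H = 0.630×976.4 = 615.13 t/h.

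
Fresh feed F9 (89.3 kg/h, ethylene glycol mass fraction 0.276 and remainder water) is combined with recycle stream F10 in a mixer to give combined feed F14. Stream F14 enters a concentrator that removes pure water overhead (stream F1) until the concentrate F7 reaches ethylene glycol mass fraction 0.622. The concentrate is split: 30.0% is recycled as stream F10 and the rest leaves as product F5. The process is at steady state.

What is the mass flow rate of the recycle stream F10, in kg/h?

Overall ethylene glycol balance (none leaves overhead): ethylene glycol in fresh feed = ethylene glycol in product, i.e. 89.3×0.276 = (1−0.300)·F7·0.622.
F7 = 24.647/(0.622×0.700) = 56.607 kg/h.
Recycle F10 = 0.300×56.607 = 16.982 kg/h.

16.98 kg/h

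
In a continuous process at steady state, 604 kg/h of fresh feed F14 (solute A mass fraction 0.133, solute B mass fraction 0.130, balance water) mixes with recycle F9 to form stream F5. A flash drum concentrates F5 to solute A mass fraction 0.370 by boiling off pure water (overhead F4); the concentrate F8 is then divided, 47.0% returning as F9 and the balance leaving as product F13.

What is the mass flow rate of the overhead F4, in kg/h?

Overall solute A balance (none leaves overhead): solute A in fresh feed = solute A in product, i.e. 604×0.133 = (1−0.470)·F8·0.370.
F8 = 80.332/(0.370×0.530) = 409.65 kg/h.
Recycle F9 = 0.470×409.65 = 192.53 kg/h.
Combined feed F5 = 604 + 192.53 = 796.53 kg/h.
Overhead F4 = F5 − F8 = 796.53 − 409.65 = 386.89 kg/h.

386.9 kg/h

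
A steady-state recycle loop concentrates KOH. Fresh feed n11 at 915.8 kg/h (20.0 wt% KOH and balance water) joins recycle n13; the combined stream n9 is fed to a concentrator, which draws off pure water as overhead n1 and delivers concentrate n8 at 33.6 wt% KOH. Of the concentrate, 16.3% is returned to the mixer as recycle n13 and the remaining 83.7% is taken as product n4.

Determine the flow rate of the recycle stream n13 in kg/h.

Overall KOH balance (none leaves overhead): KOH in fresh feed = KOH in product, i.e. 915.8×0.200 = (1−0.163)·n8·0.336.
n8 = 183.16/(0.336×0.837) = 651.28 kg/h.
Recycle n13 = 0.163×651.28 = 106.16 kg/h.

106.2 kg/h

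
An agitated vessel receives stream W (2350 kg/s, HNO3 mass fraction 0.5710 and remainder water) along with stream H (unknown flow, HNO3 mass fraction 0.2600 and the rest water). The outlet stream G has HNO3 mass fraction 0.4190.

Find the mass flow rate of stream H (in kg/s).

Let H be the unknown flow. Total out = 2350 + H.
HNO3 balance: 1341.8 + 0.260·H = 0.419·(2350 + H)
(0.260 − 0.419)·H = 0.419×2350 − 1341.8 = -357.2
H = -357.2 / -0.159 = 2246.5 kg/s

2247 kg/s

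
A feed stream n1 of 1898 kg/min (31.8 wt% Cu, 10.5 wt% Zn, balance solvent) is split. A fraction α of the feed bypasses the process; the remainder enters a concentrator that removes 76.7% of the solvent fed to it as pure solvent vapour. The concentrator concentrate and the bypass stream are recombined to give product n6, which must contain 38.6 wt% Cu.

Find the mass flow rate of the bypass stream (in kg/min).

1142 kg/min

All 1898×0.318 = 603.56 kg/min of Cu reaches n6, so n6 = 603.56/0.386 = 1563.6 kg/min and vapour = 334.36 kg/min.
The evaporator receives (1−α)·1898 of feed at 0.577 solvent and removes 0.767 of that solvent:
0.767×0.577×(1−α)×1898 = 334.36
(1−α) = 334.36/839.98 = 0.3981;  α = 0.6019.
Bypass flow = 0.6019×1898 = 1142.5 kg/min.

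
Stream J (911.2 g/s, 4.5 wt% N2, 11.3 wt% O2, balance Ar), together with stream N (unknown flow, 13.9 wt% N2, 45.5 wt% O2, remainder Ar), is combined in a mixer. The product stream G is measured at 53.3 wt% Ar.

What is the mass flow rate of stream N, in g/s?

2217 g/s

Let N be the unknown flow. Total out = 911.2 + N.
Ar balance: 767.23 + 0.406·N = 0.533·(911.2 + N)
(0.406 − 0.533)·N = 0.533×911.2 − 767.23 = -281.56
N = -281.56 / -0.127 = 2217 g/s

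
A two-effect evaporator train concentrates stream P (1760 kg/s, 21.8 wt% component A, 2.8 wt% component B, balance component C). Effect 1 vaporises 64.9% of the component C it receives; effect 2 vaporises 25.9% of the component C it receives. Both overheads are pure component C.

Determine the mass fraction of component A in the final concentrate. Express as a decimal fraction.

0.4931

component C in feed = 1760×0.754 = 1327 kg/s.
After stage 1: component C left = (1−0.649)×1327 = 465.79; stream total = 898.75 kg/s.
After stage 2: component C left = (1−0.259)×465.79 = 345.15; final concentrate = 778.11 kg/s.
component A fraction = 383.68/778.11 = 0.4931.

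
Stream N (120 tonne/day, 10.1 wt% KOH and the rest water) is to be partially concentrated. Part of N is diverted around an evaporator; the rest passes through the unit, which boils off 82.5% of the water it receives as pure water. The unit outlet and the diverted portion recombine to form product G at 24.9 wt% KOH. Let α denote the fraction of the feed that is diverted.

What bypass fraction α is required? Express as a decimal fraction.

0.199

All 120×0.101 = 12.12 tonne/day of KOH reaches G, so G = 12.12/0.249 = 48.675 tonne/day and vapour = 71.325 tonne/day.
The evaporator receives (1−α)·120 of feed at 0.899 water and removes 0.825 of that water:
0.825×0.899×(1−α)×120 = 71.325
(1−α) = 71.325/89.001 = 0.8014;  α = 0.1986.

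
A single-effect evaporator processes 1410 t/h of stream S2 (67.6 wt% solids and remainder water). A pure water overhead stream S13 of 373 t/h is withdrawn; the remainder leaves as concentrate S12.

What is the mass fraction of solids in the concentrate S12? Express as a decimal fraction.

0.919

solids is not removed: 1410×0.676 = 953.16 t/h of solids enters S12.
Concentrate = 1410 − 373 = 1037 t/h.
Mass fraction = 953.16/1037 = 0.919.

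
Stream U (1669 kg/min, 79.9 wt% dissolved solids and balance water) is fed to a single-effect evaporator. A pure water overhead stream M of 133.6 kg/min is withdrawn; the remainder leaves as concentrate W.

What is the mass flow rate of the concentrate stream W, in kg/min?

1535 kg/min

Concentrate = 1669 − 133.6 = 1535.4 kg/min.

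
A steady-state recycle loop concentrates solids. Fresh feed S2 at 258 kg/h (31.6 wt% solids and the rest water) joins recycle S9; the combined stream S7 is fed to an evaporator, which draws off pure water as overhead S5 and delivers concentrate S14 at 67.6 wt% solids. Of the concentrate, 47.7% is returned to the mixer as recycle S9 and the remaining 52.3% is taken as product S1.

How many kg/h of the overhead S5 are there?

Overall solids balance (none leaves overhead): solids in fresh feed = solids in product, i.e. 258×0.316 = (1−0.477)·S14·0.676.
S14 = 81.528/(0.676×0.523) = 230.6 kg/h.
Recycle S9 = 0.477×230.6 = 110 kg/h.
Combined feed S7 = 258 + 110 = 368 kg/h.
Overhead S5 = S7 − S14 = 368 − 230.6 = 137.4 kg/h.

137.4 kg/h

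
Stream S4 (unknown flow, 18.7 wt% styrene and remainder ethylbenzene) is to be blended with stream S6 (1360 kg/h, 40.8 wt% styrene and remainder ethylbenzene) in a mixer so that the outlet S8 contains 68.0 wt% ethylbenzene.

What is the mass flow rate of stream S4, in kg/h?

Let S4 be the unknown flow. Total out = 1360 + S4.
ethylbenzene balance: 805.12 + 0.813·S4 = 0.680·(1360 + S4)
(0.813 − 0.680)·S4 = 0.680×1360 − 805.12 = 119.68
S4 = 119.68 / 0.133 = 899.85 kg/h

899.8 kg/h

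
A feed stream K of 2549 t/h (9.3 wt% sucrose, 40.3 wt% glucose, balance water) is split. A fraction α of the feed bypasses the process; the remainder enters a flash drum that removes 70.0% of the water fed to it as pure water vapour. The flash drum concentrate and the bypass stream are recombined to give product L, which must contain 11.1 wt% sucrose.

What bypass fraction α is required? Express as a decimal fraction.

0.540

All 2549×0.093 = 237.06 t/h of sucrose reaches L, so L = 237.06/0.111 = 2135.6 t/h and vapour = 413.35 t/h.
The evaporator receives (1−α)·2549 of feed at 0.504 water and removes 0.700 of that water:
0.700×0.504×(1−α)×2549 = 413.35
(1−α) = 413.35/899.29 = 0.4596;  α = 0.5404.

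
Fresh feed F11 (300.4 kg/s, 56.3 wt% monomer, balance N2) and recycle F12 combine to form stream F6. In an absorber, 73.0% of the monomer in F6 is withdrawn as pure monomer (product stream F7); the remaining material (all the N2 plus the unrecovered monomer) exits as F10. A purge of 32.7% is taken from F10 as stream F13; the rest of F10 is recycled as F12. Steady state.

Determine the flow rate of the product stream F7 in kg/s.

monomer in F6: m_A = 300.4×0.563 + (1−0.327)·(1−0.730)·m_A, so m_A = 169.13/0.8183 = 206.68 kg/s.
Product F7 = 0.730×206.68 = 150.88 kg/s.

150.9 kg/s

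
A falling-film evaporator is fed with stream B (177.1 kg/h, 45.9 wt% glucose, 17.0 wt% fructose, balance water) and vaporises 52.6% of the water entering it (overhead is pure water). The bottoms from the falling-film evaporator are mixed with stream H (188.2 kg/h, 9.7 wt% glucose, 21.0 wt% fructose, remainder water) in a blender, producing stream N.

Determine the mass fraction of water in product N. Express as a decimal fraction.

0.489

Vapour removed = 0.526×0.371×177.1 = 34.56 kg/h; concentrate = 142.54 kg/h.
water reaching the mixer = 31.144 (from concentrate) + 188.2×0.693 = 161.57 kg/h.
Product flow = 142.54 + 188.2 = 330.74 kg/h; water fraction = 0.489.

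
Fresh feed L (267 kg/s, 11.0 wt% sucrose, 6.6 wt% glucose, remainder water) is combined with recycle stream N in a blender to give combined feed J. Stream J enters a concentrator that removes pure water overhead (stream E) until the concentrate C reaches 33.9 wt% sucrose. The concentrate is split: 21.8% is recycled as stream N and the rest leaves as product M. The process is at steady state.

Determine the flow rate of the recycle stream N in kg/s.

24.15 kg/s

Overall sucrose balance (none leaves overhead): sucrose in fresh feed = sucrose in product, i.e. 267×0.110 = (1−0.218)·C·0.339.
C = 29.37/(0.339×0.782) = 110.79 kg/s.
Recycle N = 0.218×110.79 = 24.152 kg/s.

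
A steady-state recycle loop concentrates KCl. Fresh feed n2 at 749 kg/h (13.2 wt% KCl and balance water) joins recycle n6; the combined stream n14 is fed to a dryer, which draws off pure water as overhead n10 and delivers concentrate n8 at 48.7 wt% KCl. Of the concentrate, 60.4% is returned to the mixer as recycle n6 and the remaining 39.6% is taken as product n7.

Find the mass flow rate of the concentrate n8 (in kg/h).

512.7 kg/h

Overall KCl balance (none leaves overhead): KCl in fresh feed = KCl in product, i.e. 749×0.132 = (1−0.604)·n8·0.487.
n8 = 98.868/(0.487×0.396) = 512.66 kg/h.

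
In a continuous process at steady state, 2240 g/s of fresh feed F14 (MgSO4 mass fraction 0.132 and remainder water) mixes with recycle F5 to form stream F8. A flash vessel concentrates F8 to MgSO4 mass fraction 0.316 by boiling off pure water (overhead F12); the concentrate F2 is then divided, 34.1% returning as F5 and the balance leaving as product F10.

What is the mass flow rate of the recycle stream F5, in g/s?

Overall MgSO4 balance (none leaves overhead): MgSO4 in fresh feed = MgSO4 in product, i.e. 2240×0.132 = (1−0.341)·F2·0.316.
F2 = 295.68/(0.316×0.659) = 1419.9 g/s.
Recycle F5 = 0.341×1419.9 = 484.18 g/s.

484.2 g/s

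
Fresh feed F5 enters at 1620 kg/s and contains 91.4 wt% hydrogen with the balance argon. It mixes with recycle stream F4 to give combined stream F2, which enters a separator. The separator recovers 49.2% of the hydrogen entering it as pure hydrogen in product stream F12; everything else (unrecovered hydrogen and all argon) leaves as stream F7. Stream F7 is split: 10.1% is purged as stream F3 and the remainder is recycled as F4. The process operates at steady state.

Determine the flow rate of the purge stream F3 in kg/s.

279.1 kg/s

argon enters only via F5 and leaves only via the purge: 1620×0.086 = 0.101×(argon in F7), and the separator passes all argon, so argon in F2 = argon in F7 = 1379.4 kg/s.
hydrogen in F2: m_A = 1620×0.914 + (1−0.101)·(1−0.492)·m_A, so m_A = 1480.7/0.5433 = 2725.3 kg/s.
F7 = (1−0.492)×2725.3 + 1379.4 = 2763.9 kg/s.
Purge F3 = 0.101×2763.9 = 279.15 kg/s.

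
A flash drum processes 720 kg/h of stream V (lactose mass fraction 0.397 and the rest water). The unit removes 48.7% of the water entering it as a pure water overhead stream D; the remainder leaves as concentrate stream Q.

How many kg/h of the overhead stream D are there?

water entering = 720×0.603 = 434.16 kg/h; overhead removed = 0.487×434.16 = 211.44 kg/h.

211.4 kg/h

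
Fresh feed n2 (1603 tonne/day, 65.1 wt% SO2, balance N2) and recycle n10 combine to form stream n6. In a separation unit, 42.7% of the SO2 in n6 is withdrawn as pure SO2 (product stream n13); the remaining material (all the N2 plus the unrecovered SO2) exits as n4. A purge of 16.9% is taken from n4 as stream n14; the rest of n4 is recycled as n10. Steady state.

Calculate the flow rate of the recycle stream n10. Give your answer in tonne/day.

3699 tonne/day

N2 enters only via n2 and leaves only via the purge: 1603×0.349 = 0.169×(N2 in n4), and the separation unit passes all N2, so N2 in n6 = N2 in n4 = 3310.3 tonne/day.
SO2 in n6: m_A = 1603×0.651 + (1−0.169)·(1−0.427)·m_A, so m_A = 1043.6/0.5238 = 1992.1 tonne/day.
n4 = (1−0.427)×1992.1 + 3310.3 = 4451.8 tonne/day.
Recycle n10 = (1−0.169)×4451.8 = 3699.5 tonne/day.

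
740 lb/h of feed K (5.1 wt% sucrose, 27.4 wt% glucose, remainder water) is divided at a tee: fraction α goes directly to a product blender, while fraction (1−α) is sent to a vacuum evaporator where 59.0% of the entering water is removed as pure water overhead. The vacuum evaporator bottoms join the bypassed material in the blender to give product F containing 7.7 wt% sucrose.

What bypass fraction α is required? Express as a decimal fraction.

0.152

All 740×0.051 = 37.74 lb/h of sucrose reaches F, so F = 37.74/0.077 = 490.13 lb/h and vapour = 249.87 lb/h.
The evaporator receives (1−α)·740 of feed at 0.675 water and removes 0.590 of that water:
0.590×0.675×(1−α)×740 = 249.87
(1−α) = 249.87/294.71 = 0.8479;  α = 0.1521.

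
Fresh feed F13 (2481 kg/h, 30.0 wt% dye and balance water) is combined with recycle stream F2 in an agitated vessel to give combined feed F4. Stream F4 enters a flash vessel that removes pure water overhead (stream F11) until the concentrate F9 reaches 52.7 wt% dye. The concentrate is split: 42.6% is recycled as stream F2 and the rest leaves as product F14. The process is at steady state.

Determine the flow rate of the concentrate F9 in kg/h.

Overall dye balance (none leaves overhead): dye in fresh feed = dye in product, i.e. 2481×0.300 = (1−0.426)·F9·0.527.
F9 = 744.3/(0.527×0.574) = 2460.5 kg/h.

2461 kg/h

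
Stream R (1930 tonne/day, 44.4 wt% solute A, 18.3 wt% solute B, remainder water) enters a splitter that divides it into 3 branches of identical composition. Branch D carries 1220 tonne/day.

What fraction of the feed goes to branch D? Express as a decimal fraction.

0.632

Fraction to D = 1220/1930 = 0.6321.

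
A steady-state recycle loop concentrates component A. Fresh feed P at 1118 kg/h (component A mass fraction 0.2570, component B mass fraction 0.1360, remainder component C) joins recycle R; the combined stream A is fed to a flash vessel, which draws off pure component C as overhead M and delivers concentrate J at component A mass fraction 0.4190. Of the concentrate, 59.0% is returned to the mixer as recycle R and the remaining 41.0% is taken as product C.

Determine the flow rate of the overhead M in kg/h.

Overall component A balance (none leaves overhead): component A in fresh feed = component A in product, i.e. 1118×0.257 = (1−0.590)·J·0.419.
J = 287.33/(0.419×0.410) = 1672.5 kg/h.
Recycle R = 0.590×1672.5 = 986.8 kg/h.
Combined feed A = 1118 + 986.8 = 2104.8 kg/h.
Overhead M = A − J = 2104.8 − 1672.5 = 432.26 kg/h.

432.3 kg/h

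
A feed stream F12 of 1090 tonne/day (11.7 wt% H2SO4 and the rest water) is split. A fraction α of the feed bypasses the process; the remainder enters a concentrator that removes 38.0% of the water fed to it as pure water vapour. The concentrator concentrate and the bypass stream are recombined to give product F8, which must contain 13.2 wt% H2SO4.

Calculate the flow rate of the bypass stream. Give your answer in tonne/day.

All 1090×0.117 = 127.53 tonne/day of H2SO4 reaches F8, so F8 = 127.53/0.132 = 966.14 tonne/day and vapour = 123.86 tonne/day.
The evaporator receives (1−α)·1090 of feed at 0.883 water and removes 0.380 of that water:
0.380×0.883×(1−α)×1090 = 123.86
(1−α) = 123.86/365.74 = 0.3387;  α = 0.6613.
Bypass flow = 0.6613×1090 = 720.85 tonne/day.

720.9 tonne/day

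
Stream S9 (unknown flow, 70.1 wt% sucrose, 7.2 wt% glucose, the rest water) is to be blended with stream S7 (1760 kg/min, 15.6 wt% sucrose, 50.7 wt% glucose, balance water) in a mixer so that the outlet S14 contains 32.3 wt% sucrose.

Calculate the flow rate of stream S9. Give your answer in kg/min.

Let S9 be the unknown flow. Total out = 1760 + S9.
sucrose balance: 274.56 + 0.701·S9 = 0.323·(1760 + S9)
(0.701 − 0.323)·S9 = 0.323×1760 − 274.56 = 293.92
S9 = 293.92 / 0.378 = 777.57 kg/min

777.6 kg/min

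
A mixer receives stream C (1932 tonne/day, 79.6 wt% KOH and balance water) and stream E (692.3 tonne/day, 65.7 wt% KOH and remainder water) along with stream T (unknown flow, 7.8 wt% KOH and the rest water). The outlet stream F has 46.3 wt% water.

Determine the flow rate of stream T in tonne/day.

1271 tonne/day

Let T be the unknown flow. Total out = 2624.3 + T.
water balance: 631.59 + 0.922·T = 0.463·(2624.3 + T)
(0.922 − 0.463)·T = 0.463×2624.3 − 631.59 = 583.46
T = 583.46 / 0.459 = 1271.2 tonne/day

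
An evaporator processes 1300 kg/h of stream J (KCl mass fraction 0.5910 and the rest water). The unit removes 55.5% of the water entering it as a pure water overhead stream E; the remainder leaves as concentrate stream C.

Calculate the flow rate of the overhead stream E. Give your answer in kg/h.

water entering = 1300×0.409 = 531.7 kg/h; overhead removed = 0.555×531.7 = 295.09 kg/h.

295.1 kg/h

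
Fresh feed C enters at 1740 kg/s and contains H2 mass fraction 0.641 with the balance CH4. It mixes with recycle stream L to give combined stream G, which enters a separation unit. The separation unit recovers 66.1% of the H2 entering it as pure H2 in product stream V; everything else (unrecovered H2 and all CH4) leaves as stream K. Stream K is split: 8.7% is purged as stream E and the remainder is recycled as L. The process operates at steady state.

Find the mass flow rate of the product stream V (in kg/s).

1068 kg/s

H2 in G: m_A = 1740×0.641 + (1−0.087)·(1−0.661)·m_A, so m_A = 1115.3/0.6905 = 1615.3 kg/s.
Product V = 0.661×1615.3 = 1067.7 kg/s.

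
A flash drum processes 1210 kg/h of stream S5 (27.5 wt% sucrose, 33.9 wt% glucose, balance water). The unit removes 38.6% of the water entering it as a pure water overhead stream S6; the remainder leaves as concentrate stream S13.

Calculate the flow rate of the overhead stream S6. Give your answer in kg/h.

water entering = 1210×0.386 = 467.06 kg/h; overhead removed = 0.386×467.06 = 180.29 kg/h.

180.3 kg/h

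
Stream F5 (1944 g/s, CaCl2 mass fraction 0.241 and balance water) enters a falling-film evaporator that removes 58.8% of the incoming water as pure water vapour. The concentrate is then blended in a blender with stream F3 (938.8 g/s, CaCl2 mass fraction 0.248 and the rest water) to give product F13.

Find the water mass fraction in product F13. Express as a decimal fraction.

Vapour removed = 0.588×0.759×1944 = 867.59 g/s; concentrate = 1076.4 g/s.
water reaching the mixer = 607.9 (from concentrate) + 938.8×0.752 = 1313.9 g/s.
Product flow = 1076.4 + 938.8 = 2015.2 g/s; water fraction = 0.652.

0.652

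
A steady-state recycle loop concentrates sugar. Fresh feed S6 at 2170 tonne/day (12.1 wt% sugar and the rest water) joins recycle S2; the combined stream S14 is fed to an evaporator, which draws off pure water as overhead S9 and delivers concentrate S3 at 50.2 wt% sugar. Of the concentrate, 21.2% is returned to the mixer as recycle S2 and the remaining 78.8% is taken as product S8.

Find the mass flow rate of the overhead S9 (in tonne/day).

1647 tonne/day

Overall sugar balance (none leaves overhead): sugar in fresh feed = sugar in product, i.e. 2170×0.121 = (1−0.212)·S3·0.502.
S3 = 262.57/(0.502×0.788) = 663.77 tonne/day.
Recycle S2 = 0.212×663.77 = 140.72 tonne/day.
Combined feed S14 = 2170 + 140.72 = 2310.7 tonne/day.
Overhead S9 = S14 − S3 = 2310.7 − 663.77 = 1647 tonne/day.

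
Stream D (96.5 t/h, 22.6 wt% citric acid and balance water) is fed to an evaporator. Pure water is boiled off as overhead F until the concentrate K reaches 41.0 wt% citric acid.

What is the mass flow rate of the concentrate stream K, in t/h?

53.19 t/h

citric acid is conserved: 96.5×0.226 = 21.809 t/h all reports to the concentrate.
Concentrate = 21.809/(target fraction) = 53.193 t/h.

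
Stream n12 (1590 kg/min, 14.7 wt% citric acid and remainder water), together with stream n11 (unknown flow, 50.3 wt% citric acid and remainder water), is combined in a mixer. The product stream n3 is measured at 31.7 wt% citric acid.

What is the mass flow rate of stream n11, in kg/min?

1453 kg/min

Let n11 be the unknown flow. Total out = 1590 + n11.
citric acid balance: 233.73 + 0.503·n11 = 0.317·(1590 + n11)
(0.503 − 0.317)·n11 = 0.317×1590 − 233.73 = 270.3
n11 = 270.3 / 0.186 = 1453.2 kg/min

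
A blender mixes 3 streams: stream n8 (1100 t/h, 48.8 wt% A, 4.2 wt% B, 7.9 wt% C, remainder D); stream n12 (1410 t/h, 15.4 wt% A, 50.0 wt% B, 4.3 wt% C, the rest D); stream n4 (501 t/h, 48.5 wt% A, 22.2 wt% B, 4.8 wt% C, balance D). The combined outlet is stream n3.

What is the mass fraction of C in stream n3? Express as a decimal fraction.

0.057

Total flow out = 1100 + 1410 + 501 = 3011 t/h.
C in = 1100×0.079 + 1410×0.043 + 501×0.048 = 171.58 t/h.
C mass fraction in n3 = 171.58/3011 = 0.057.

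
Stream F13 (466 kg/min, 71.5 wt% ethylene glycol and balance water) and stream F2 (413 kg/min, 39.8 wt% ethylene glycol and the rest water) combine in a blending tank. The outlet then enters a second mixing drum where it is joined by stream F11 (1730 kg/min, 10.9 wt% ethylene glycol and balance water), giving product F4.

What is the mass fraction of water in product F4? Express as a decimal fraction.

Overall, product flow = 2609 kg/min.
water in = 466×0.285 + 413×0.602 + 1730×0.891 = 1922.9 kg/min.
water fraction in F4 = 0.7370.

0.7370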